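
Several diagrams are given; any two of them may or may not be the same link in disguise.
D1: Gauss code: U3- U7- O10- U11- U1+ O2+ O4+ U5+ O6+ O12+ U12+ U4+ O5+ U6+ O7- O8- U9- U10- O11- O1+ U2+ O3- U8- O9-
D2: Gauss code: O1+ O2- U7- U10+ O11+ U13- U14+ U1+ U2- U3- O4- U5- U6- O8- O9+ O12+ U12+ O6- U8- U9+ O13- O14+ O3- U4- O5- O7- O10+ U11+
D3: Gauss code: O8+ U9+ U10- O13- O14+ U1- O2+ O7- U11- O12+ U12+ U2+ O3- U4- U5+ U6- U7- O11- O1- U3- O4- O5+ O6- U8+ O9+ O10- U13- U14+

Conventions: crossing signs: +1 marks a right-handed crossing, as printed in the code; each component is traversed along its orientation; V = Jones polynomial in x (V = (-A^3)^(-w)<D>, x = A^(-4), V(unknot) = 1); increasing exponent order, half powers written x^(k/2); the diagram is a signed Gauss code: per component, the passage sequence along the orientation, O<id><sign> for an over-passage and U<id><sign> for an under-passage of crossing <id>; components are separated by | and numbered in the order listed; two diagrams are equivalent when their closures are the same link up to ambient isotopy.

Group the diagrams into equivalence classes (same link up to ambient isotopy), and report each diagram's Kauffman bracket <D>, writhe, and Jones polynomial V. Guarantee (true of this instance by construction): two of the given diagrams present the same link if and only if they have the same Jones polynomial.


equivalence classes: {D1} | {D2} | {D3}
D1 (bracket -A^-12 + A^-8 - A^-4 + 3 - A^4 + A^8 - A^12; 12 crossings at w = 0): V = -x^-3 + x^-2 - x^-1 + 3 - x + x^2 - x^3
D2 (bracket A^-2 + A^6 - A^10; 14 crossings at w = -2): V = -x^-4 + x^-3 + x^-1
D3 (bracket A^-2 - A^2 + 2A^6 - A^10 + A^14 - A^18; 14 crossings at w = -2): V = -x^-6 + x^-5 - x^-4 + 2x^-3 - x^-2 + x^-1
key observation: V(x) takes 3 values over 3 diagrams, fixing the grouping


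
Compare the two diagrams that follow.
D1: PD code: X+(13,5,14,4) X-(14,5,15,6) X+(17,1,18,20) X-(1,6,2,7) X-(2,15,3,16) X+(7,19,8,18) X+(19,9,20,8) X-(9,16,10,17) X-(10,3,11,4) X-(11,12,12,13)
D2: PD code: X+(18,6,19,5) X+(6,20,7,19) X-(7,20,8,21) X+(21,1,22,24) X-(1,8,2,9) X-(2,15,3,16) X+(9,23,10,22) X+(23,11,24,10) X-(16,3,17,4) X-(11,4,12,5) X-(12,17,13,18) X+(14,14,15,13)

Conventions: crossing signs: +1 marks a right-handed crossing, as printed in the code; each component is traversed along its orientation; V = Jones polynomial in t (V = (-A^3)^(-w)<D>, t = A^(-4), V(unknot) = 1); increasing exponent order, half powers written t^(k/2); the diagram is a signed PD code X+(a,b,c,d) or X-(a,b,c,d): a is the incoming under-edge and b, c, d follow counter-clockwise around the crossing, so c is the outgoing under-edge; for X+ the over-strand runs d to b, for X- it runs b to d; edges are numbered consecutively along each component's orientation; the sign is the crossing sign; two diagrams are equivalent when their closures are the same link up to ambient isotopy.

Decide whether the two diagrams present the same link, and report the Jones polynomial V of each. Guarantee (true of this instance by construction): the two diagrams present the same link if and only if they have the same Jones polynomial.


equivalent: yes
V(D1) = -t^-3 + 2t^-2 - 2t^-1 + 3 - 2t + 2t^2 - t^3  (w -2, c 10, <D> = -A^-18 + 2A^-14 - 2A^-10 + 3A^-6 - 2A^-2 + 2A^2 - A^6)
V(D2) = -t^-3 + 2t^-2 - 2t^-1 + 3 - 2t + 2t^2 - t^3  [12 crossings, <D> = -A^-12 + 2A^-8 - 2A^-4 + 3 - 2A^4 + 2A^8 - A^12, w = 0]
key observation: one V(t) for all 2 diagrams — one class (guaranteed)


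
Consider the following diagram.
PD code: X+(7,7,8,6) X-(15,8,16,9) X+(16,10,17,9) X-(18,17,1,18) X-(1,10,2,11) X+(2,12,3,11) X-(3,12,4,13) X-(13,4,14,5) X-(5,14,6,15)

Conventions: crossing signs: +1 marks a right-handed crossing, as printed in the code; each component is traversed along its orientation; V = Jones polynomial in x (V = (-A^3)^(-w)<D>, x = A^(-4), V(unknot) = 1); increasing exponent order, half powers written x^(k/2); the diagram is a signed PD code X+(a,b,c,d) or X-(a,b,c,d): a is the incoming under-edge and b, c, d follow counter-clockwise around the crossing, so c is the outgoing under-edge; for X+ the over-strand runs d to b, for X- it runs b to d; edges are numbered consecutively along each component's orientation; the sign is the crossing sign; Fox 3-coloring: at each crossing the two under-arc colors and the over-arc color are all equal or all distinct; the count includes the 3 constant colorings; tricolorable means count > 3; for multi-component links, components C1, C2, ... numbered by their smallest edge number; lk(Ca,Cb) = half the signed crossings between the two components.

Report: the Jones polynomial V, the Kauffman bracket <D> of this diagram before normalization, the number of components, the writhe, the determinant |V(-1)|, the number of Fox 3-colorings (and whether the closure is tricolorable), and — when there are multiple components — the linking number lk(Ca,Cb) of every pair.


V(x) = -x^-4 + x^-3 + x^-1
bracket: -A^-5 - A^3 + A^7, w = -3
1 component, writhe -3, over 9 crossings
det 3, colorings 9 of 3^9 — tricolorable
observation: V spans 3 powers of x: at least 3 crossings in any diagram


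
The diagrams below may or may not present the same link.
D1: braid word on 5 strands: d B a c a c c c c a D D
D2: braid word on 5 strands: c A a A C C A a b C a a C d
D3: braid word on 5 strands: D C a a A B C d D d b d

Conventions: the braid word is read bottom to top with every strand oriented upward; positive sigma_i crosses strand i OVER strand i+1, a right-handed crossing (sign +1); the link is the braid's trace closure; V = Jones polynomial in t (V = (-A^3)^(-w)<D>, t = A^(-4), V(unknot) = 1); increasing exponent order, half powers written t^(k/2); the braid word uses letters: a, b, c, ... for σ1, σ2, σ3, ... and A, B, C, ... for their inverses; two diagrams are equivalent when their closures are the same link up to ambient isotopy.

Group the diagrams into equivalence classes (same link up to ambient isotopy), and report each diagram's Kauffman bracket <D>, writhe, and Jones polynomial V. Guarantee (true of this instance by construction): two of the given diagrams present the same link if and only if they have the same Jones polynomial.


grouping into links: {D1} | {D2} | {D3}
V(D1) = t^3 + 2t^5 - 2t^6 + 2t^7 - 3t^8 + 2t^9 - 2t^10 + t^11  (w +6, c 12, <D> = A^-26 - 2A^-22 + 2A^-18 - 3A^-14 + 2A^-10 - 2A^-6 + 2A^-2 + A^6)
V(D2) = -t^-4 + t^-3 + t^-1  [14 crossings, <D> = A^4 + A^12 - A^16, w = 0]
V(D3) = 1  [12 crossings, <D> = 1, w = 0]
why: comparing 3 Jones polynomials yields 3 groups


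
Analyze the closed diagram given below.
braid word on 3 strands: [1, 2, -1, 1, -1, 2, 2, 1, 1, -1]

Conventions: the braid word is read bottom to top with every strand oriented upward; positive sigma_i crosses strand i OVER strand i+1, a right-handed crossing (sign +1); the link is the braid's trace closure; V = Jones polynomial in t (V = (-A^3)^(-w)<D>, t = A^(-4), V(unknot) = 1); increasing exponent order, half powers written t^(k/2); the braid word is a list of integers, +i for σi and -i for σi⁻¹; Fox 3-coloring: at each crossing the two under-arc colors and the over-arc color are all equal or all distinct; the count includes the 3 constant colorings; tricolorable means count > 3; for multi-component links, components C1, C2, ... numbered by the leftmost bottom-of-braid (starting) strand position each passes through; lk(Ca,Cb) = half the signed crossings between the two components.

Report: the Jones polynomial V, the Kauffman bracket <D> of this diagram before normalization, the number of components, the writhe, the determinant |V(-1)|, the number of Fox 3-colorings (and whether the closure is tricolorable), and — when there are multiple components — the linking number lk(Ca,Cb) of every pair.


V(t) = t - t^2 + 2t^3 - t^4 + t^5 - t^6
bracket: -A^-12 + A^-8 - A^-4 + 2 - A^4 + A^8, w = +4
1 component, writhe +4, over 10 crossings
det 7, colorings 3 of 3^10 — not tricolorable
observation: the word shrinks to σ1 σ2 σ1⁻¹ σ2 σ2 σ1 after cancelling


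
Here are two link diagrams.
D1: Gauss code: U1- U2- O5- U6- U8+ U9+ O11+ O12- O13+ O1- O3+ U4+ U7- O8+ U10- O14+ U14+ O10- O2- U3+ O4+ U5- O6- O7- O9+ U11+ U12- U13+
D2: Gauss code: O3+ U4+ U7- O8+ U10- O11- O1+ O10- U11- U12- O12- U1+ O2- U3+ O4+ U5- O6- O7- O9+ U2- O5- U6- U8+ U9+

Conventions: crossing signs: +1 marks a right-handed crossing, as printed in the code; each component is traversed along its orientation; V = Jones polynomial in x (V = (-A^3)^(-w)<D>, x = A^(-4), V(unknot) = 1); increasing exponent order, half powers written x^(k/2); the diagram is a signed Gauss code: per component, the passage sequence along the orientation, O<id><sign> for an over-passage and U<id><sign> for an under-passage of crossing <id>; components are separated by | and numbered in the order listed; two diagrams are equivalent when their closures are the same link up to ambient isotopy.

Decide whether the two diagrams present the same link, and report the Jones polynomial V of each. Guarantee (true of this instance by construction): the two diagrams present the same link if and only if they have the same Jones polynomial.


same link: yes
V(D1) = -x^-3 + 2x^-2 - 2x^-1 + 3 - 2x + 2x^2 - x^3  [14 crossings, <D> = -A^-12 + 2A^-8 - 2A^-4 + 3 - 2A^4 + 2A^8 - A^12, w = 0]
V(D2) = -x^-3 + 2x^-2 - 2x^-1 + 3 - 2x + 2x^2 - x^3  (w -2, c 12, <D> = -A^-18 + 2A^-14 - 2A^-10 + 3A^-6 - 2A^-2 + 2A^2 - A^6)
note: from 14 to 12 crossings by R-moves: one link, two diagrams


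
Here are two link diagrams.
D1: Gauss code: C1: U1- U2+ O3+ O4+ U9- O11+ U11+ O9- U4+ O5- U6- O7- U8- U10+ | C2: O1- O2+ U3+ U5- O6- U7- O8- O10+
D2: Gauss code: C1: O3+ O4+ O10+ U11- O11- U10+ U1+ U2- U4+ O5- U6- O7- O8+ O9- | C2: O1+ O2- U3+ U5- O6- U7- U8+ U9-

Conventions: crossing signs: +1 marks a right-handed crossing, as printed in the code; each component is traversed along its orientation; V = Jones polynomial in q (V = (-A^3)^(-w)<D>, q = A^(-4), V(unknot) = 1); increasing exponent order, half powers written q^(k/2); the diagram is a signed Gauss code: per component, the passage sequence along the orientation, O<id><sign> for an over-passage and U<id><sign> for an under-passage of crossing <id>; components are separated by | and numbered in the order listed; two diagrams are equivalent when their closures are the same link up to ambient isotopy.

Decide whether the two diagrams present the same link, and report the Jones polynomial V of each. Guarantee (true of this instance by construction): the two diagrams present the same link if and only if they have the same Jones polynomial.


equivalent: yes
D1 (bracket A^-1 + A^7; 11 crossings at w = -1): V = -q^(-5/2) - q^(-1/2)
V(D2) = -q^(-5/2) - q^(-1/2)  [11 crossings, <D> = A^-1 + A^7, w = -1]
observation: all 2 diagrams share one V(q), hence one class


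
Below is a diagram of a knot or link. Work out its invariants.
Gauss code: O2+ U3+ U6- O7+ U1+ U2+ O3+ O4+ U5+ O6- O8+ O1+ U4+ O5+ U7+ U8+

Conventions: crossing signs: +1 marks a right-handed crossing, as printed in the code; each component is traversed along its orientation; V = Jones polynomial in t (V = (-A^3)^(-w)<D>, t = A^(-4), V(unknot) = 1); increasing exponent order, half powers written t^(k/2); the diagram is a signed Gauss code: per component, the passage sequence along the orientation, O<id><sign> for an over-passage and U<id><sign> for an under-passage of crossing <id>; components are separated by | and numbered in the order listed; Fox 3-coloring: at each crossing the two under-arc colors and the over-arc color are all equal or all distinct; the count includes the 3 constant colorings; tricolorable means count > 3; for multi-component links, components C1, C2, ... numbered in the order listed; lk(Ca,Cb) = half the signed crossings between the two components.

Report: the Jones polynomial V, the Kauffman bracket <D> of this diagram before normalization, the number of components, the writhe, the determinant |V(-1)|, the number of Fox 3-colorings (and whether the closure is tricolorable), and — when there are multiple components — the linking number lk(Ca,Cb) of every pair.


V(t) = t^2 + 2t^4 - 2t^5 + t^6 - 2t^7 + t^8
bracket: A^-14 - 2A^-10 + A^-6 - 2A^-2 + 2A^2 + A^10, w = +6
1 component, writhe +6, over 8 crossings
det 9, colorings 27 of 3^8 — tricolorable
observation: |V(-1)| = 9: so tricolorable, since 3 divides 9


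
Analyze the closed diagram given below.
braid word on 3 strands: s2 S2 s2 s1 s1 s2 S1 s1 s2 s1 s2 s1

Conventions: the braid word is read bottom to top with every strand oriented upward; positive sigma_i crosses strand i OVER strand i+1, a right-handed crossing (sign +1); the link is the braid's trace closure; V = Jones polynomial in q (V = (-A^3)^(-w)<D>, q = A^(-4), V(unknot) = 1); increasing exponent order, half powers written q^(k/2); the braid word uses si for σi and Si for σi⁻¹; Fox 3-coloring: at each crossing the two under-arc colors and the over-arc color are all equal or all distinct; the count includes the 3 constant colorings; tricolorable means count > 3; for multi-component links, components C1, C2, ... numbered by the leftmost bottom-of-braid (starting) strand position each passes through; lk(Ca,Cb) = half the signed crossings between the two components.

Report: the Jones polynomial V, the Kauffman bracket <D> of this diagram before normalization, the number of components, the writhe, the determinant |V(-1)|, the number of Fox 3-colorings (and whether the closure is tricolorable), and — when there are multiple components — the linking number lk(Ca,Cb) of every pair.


V = q^3 + q^5 - q^8
<D> = -A^-8 + A^4 + A^12 (w = +8)
1 component over 12 crossings, w = +8
9 Fox colorings among 3^12, |V(-1)| = 3: tricolorable
why: V spans 5 powers of q: at least 5 crossings in any diagram


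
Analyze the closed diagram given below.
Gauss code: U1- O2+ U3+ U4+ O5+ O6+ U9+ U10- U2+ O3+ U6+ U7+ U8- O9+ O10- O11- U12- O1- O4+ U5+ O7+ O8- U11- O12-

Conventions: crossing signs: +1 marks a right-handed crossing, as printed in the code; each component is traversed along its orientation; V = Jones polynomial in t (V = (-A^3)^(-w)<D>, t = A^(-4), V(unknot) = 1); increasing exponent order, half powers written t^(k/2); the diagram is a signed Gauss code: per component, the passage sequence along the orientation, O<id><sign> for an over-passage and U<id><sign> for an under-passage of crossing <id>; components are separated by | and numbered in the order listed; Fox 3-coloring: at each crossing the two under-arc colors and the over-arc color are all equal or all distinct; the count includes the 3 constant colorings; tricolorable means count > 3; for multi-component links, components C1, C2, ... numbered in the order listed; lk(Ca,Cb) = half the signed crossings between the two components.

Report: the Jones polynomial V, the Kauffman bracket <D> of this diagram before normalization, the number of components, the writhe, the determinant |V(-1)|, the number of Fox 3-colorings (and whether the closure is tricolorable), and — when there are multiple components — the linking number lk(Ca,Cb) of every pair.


V(t) = -t^-1 + 2 - t + 2t^2 - t^3 + t^4 - t^5
bracket: -A^-14 + A^-10 - A^-6 + 2A^-2 - A^2 + 2A^6 - A^10, w = +2
1 component, writhe +2, over 12 crossings
det 9, colorings 9 of 3^12 — tricolorable
observation: det 9 = |V(-1)|; divisible by 3, so tricolorable


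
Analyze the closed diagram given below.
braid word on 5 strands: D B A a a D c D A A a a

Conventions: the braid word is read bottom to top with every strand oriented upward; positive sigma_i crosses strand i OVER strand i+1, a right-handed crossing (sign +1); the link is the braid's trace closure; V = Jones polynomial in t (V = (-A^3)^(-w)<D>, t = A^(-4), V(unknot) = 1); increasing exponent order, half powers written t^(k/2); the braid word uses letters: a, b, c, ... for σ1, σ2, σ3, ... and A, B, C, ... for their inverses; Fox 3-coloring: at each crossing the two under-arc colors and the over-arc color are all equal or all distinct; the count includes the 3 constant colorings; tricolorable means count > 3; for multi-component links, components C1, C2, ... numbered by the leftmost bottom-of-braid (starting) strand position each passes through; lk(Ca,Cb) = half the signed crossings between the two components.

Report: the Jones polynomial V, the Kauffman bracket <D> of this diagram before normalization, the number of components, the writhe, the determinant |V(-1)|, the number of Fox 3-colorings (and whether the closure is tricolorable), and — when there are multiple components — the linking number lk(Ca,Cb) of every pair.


V = -t^-4 + t^-3 + t^-1
<D> = A^-2 + A^6 - A^10 (w = -2)
1 component over 12 crossings, w = -2
9 Fox colorings among 3^12, |V(-1)| = 3: tricolorable
why: the span of V is 3, forcing >= 3 crossings in any diagram


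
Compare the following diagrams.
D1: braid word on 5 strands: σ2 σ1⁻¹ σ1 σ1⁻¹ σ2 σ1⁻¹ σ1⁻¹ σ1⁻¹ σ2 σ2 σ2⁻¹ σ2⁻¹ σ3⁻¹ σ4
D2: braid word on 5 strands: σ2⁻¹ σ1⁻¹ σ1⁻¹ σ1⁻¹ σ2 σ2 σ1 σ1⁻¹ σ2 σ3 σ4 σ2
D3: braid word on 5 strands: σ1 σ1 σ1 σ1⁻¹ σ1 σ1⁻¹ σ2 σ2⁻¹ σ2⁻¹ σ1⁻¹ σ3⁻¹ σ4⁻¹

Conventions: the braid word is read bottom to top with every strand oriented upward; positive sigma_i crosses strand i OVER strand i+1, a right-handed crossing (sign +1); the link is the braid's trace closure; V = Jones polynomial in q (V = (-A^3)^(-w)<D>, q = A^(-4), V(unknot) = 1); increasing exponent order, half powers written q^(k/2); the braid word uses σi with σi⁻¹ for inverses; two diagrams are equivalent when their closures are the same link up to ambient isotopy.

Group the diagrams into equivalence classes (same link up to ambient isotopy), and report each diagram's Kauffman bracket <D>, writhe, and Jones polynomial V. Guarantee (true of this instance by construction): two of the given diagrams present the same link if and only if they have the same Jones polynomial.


classes: {D1} | {D2} | {D3}
V(D1) = q^-5 - 2q^-4 + 2q^-3 - 2q^-2 + 2q^-1 - 1 + q  [14 crossings, <D> = A^-10 - A^-6 + 2A^-2 - 2A^2 + 2A^6 - 2A^10 + A^14, w = -2]
V(D2) = -q^-3 + q^-2 - q^-1 + 3 - q + q^2 - q^3  [12 crossings, <D> = -A^-6 + A^-2 - A^2 + 3A^6 - A^10 + A^14 - A^18, w = +2]
D3 (bracket A^-6; 12 crossings at w = -2): V = 1
note: V(q) takes 3 values over 3 diagrams, fixing the grouping


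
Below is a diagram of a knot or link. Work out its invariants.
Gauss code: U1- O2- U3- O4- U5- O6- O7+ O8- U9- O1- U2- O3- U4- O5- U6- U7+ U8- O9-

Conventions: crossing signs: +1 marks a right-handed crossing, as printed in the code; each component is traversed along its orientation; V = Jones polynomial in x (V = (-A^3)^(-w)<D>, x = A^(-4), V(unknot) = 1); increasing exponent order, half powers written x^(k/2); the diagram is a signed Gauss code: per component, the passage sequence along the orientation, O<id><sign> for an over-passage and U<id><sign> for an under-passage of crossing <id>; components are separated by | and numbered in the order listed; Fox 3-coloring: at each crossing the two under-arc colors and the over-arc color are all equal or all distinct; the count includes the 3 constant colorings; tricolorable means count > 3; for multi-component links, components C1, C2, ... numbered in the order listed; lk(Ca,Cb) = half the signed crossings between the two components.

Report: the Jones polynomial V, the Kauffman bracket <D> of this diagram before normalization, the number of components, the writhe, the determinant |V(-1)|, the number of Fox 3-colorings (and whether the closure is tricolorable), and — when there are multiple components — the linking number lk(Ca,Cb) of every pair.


Jones polynomial: V(x) = -x^-10 + x^-9 - x^-8 + x^-7 - x^-6 + x^-5 + x^-3
<D> = -A^-9 - A^-1 + A^3 - A^7 + A^11 - A^15 + A^19; writhe -7
components 1, writhe -7 (9 crossings)
3-colorings: 3 of 3^9, det 7 — not tricolorable
note: the span of V is 7, forcing >= 7 crossings in any diagram


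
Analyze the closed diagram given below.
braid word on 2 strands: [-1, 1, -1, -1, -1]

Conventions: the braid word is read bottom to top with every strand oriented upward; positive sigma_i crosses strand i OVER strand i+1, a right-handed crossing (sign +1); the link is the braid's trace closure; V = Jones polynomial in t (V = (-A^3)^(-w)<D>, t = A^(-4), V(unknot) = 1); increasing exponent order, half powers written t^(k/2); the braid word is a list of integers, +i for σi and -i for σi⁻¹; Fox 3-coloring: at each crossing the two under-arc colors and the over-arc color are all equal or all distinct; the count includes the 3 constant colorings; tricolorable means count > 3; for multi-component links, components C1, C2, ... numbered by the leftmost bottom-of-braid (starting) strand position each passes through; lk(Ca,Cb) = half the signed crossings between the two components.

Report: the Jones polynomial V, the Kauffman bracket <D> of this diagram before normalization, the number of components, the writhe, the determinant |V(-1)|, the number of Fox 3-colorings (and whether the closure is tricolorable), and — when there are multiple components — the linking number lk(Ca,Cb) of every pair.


V(t) = -t^-4 + t^-3 + t^-1
bracket: -A^-5 - A^3 + A^7, w = -3
1 component, writhe -3, over 5 crossings
det 3, colorings 9 of 3^5 — tricolorable
observation: a (2,3) torus form — a single generator 3 times


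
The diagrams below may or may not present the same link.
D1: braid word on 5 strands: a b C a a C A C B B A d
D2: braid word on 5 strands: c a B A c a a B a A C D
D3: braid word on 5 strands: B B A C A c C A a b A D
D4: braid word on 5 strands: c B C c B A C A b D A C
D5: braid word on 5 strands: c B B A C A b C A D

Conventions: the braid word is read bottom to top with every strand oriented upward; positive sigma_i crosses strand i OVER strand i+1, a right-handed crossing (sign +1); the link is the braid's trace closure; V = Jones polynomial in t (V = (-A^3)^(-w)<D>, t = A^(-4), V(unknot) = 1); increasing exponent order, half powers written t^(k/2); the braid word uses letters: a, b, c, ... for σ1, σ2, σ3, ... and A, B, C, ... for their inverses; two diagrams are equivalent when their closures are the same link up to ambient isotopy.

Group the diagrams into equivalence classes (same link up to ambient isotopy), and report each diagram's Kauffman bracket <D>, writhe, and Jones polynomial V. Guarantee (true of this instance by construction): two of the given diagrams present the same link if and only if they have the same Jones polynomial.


classes: {D1} | {D2} | {D3, D4, D5}
V(D1) = -t^-4 + t^-3 + t^-1  [12 crossings, <D> = A^-2 + A^6 - A^10, w = -2]
D2 (bracket A^-8 - A^-4 + 1 - A^4 + A^8; 12 crossings at w = 0): V = t^-2 - t^-1 + 1 - t + t^2
V(D3) = -t^-6 + t^-5 - t^-4 + 2t^-3 - t^-2 + t^-1  [12 crossings, <D> = A^-14 - A^-10 + 2A^-6 - A^-2 + A^2 - A^6, w = -6]
D4 (bracket A^-14 - A^-10 + 2A^-6 - A^-2 + A^2 - A^6; 12 crossings at w = -6): V = -t^-6 + t^-5 - t^-4 + 2t^-3 - t^-2 + t^-1
D5 (bracket A^-14 - A^-10 + 2A^-6 - A^-2 + A^2 - A^6; 10 crossings at w = -6): V = -t^-6 + t^-5 - t^-4 + 2t^-3 - t^-2 + t^-1
note: 3 classes among 5 diagrams; unequal V(t) rules out equality


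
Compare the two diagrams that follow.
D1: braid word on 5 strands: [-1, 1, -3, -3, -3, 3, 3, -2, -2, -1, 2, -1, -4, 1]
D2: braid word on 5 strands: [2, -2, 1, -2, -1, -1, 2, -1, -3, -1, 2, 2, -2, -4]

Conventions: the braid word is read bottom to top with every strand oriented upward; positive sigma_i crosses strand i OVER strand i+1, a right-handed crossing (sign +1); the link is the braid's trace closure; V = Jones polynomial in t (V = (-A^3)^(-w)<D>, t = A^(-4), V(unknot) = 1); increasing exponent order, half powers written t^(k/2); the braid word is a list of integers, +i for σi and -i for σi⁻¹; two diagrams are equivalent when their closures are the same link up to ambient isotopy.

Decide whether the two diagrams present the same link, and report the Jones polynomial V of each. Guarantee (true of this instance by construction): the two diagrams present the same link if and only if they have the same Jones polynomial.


equivalent: no
D1 (bracket A^-12; 14 crossings at w = -4): V = 1
D2 (bracket A^-16 - A^-12 + 2A^-8 - 2A^-4 + 2 - 2A^4 + A^8; 14 crossings at w = -4): V = t^-5 - 2t^-4 + 2t^-3 - 2t^-2 + 2t^-1 - 1 + t
key observation: 2 classes among 2 diagrams; unequal V(t) rules out equality


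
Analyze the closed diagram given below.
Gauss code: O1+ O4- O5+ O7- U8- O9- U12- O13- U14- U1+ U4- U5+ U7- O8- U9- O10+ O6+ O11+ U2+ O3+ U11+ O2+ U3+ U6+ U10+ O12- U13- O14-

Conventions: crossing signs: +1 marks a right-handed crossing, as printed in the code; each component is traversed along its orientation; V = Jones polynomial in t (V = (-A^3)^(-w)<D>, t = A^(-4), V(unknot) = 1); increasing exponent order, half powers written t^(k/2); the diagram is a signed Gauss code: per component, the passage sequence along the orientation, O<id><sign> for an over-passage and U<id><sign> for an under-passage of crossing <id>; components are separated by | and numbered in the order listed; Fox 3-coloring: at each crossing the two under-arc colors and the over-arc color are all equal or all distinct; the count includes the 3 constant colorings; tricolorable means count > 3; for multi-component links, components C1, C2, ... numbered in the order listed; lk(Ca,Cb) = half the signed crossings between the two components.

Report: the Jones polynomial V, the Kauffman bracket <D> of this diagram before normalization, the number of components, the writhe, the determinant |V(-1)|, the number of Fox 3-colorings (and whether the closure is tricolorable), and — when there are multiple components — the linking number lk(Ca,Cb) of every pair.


V(t) = -t^-6 + t^-5 - 2t^-4 + 3t^-3 - 2t^-2 + 3t^-1 - 1 + t - t^2
bracket: -A^-8 + A^-4 - 1 + 3A^4 - 2A^8 + 3A^12 - 2A^16 + A^20 - A^24, w = 0
1 component, writhe 0, over 14 crossings
det 15, colorings 9 of 3^14 — tricolorable
observation: the span of V is 8, forcing >= 8 crossings in any diagram


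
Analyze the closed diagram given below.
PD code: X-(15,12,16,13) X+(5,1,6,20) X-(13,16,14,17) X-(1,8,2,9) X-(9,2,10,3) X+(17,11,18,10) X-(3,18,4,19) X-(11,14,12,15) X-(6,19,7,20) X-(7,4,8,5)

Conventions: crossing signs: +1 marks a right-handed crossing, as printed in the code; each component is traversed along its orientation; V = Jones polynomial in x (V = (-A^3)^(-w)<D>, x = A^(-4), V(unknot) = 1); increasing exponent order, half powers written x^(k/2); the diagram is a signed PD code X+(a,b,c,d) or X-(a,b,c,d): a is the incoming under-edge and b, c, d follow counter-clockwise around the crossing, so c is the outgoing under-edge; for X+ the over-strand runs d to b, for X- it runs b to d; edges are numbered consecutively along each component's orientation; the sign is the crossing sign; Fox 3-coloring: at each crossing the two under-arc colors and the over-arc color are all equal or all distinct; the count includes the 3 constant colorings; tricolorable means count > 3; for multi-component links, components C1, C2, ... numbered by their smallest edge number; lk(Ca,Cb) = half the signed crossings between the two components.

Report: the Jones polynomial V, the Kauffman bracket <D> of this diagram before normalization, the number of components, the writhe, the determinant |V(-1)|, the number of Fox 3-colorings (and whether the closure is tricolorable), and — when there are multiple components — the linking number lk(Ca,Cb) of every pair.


V(x) = x^-8 - 2x^-7 + x^-6 - 2x^-5 + 2x^-4 + x^-2
bracket: A^-10 + 2A^-2 - 2A^2 + A^6 - 2A^10 + A^14, w = -6
1 component, writhe -6, over 10 crossings
det 9, colorings 27 of 3^10 — tricolorable
observation: V spans 6 powers of x: at least 6 crossings in any diagram


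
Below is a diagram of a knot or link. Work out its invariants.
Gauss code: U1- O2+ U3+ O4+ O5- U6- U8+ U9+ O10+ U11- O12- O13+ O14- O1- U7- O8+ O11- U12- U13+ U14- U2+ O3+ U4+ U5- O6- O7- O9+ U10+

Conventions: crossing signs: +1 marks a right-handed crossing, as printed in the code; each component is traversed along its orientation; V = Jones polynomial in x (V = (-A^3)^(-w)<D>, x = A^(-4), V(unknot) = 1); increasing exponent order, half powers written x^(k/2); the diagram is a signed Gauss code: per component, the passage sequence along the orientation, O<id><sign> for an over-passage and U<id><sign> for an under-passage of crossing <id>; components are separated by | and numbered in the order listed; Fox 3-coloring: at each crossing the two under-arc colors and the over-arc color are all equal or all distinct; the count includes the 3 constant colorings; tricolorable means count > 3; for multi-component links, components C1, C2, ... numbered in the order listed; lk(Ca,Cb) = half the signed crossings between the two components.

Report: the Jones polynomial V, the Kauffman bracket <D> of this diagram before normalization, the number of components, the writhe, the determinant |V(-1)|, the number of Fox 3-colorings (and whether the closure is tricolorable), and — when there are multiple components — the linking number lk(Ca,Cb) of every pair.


V = -x^-3 + 2x^-2 - 2x^-1 + 3 - 2x + 2x^2 - x^3
<D> = -A^-12 + 2A^-8 - 2A^-4 + 3 - 2A^4 + 2A^8 - A^12 (w = 0)
1 component over 14 crossings, w = 0
3 Fox colorings among 3^14, |V(-1)| = 13: not tricolorable
why: det 13 = |V(-1)|; not divisible by 3, so not tricolorable


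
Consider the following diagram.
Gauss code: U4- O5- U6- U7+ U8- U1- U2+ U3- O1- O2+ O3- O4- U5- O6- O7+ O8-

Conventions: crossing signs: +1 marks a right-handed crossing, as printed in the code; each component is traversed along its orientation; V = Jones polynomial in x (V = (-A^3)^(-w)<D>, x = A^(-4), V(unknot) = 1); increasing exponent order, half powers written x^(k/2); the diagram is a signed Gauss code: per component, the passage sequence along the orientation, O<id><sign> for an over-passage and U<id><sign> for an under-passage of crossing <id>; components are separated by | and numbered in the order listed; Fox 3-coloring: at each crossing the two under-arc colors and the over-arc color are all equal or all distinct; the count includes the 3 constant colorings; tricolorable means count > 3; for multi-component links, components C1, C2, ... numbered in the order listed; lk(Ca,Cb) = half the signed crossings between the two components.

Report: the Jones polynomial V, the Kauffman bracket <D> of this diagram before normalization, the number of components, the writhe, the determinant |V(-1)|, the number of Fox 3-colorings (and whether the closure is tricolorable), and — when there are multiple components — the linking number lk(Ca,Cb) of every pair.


V(x) = -x^-4 + x^-3 + x^-1
bracket: A^-8 + 1 - A^4, w = -4
1 component, writhe -4, over 8 crossings
det 3, colorings 9 of 3^8 — tricolorable
observation: w = -4 (over 8 crossings) is diagram-only; (-A^3)^(4) removes it from V


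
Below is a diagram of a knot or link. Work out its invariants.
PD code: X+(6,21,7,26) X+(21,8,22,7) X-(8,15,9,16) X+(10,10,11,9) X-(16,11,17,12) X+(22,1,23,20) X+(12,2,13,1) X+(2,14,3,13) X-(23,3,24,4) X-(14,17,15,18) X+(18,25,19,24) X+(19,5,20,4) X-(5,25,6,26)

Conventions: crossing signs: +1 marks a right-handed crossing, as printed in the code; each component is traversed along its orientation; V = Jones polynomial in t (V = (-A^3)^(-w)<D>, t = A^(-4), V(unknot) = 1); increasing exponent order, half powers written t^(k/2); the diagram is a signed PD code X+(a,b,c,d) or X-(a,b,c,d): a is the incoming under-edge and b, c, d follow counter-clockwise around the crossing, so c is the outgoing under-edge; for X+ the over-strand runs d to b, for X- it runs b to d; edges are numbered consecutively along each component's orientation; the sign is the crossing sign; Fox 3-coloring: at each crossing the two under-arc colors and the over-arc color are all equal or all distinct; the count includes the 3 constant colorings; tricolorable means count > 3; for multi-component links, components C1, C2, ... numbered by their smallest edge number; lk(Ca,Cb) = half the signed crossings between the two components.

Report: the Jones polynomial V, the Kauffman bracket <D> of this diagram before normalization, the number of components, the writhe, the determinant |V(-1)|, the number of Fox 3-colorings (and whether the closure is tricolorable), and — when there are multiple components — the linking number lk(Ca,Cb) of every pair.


Jones polynomial: V(t) = t^(-5/2) - 2t^(-3/2) + 3t^(-1/2) - 5t^(1/2) + 4t^(3/2) - 5t^(5/2) + 3t^(7/2) - 2t^(9/2) + t^(11/2)
<D> = -A^-13 + 2A^-9 - 3A^-5 + 5A^-1 - 4A^3 + 5A^7 - 3A^11 + 2A^15 - A^19; writhe +3
components 2, writhe +3 (13 crossings)
linking number lk(C1,C2) = +1
3-colorings: 3 of 3^13, det 26 — not tricolorable
note: w = +3 (over 13 crossings) is diagram-only; (-A^3)^(-3) removes it from V


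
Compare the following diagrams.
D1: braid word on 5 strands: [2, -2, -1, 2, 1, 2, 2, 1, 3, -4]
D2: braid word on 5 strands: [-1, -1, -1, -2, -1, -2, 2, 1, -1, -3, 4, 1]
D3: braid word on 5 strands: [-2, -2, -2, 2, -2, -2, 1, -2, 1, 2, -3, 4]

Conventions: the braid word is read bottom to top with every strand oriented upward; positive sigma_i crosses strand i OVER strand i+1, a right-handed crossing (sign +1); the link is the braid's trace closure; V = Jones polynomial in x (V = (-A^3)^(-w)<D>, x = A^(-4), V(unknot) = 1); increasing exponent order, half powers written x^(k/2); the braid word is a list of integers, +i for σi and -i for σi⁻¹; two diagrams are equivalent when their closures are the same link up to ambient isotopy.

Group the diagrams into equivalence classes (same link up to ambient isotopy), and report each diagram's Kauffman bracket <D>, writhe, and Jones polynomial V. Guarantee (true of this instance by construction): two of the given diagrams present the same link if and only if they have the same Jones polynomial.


classes: {D1} | {D2} | {D3}
V(D1) = x + x^3 - x^4  [10 crossings, <D> = -A^-4 + 1 + A^8, w = +4]
V(D2) = -x^-4 + x^-3 + x^-1  (w -4, c 12, <D> = A^-8 + 1 - A^4)
D3 (bracket A^-10 - A^-6 + 2A^-2 - 2A^2 + 2A^6 - 2A^10 + A^14; 12 crossings at w = -2): V = x^-5 - 2x^-4 + 2x^-3 - 2x^-2 + 2x^-1 - 1 + x
note: 3 classes among 3 diagrams; unequal V(x) rules out equality


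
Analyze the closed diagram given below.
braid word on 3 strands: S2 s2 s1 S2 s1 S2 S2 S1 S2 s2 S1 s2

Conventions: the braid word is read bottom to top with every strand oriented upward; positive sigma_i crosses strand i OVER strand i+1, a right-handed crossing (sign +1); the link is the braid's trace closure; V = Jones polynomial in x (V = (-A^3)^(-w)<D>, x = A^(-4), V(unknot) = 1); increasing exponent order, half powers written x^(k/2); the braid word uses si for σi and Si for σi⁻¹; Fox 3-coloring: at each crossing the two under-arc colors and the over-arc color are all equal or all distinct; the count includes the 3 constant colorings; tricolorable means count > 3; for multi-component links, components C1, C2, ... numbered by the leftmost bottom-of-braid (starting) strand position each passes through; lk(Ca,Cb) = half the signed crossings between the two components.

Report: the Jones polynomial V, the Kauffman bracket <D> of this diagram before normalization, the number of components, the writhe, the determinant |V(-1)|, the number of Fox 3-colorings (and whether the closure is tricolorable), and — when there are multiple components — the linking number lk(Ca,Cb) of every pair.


V(x) = x^-5 - 2x^-4 + 2x^-3 - 2x^-2 + 2x^-1 - 1 + x
bracket: A^-10 - A^-6 + 2A^-2 - 2A^2 + 2A^6 - 2A^10 + A^14, w = -2
1 component, writhe -2, over 12 crossings
det 11, colorings 3 of 3^12 — not tricolorable
observation: det 11 = |V(-1)|; not divisible by 3, so not tricolorable


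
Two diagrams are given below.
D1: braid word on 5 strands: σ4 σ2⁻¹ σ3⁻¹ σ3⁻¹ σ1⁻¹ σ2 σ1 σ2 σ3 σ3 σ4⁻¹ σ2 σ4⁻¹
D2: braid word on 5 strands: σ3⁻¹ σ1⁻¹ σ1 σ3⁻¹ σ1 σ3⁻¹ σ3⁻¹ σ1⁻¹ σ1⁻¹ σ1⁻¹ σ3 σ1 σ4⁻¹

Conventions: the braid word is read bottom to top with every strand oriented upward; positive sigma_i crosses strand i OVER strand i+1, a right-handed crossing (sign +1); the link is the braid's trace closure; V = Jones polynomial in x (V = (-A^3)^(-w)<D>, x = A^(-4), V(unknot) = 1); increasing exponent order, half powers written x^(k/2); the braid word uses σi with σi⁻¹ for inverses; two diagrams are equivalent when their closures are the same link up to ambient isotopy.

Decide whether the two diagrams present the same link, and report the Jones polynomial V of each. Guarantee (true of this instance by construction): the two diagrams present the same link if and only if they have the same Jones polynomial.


same link: no
V(D1) = -x^(-1/2) - x^(1/2)  [13 crossings, <D> = A + A^5, w = +1]
V(D2) = x^(-9/2) - x^(-5/2) - x^(-3/2) - x^(-1/2)  [13 crossings, <D> = A^-13 + A^-9 + A^-5 - A^3, w = -5]
insight: 2 classes among 2 diagrams; unequal V(x) rules out equality


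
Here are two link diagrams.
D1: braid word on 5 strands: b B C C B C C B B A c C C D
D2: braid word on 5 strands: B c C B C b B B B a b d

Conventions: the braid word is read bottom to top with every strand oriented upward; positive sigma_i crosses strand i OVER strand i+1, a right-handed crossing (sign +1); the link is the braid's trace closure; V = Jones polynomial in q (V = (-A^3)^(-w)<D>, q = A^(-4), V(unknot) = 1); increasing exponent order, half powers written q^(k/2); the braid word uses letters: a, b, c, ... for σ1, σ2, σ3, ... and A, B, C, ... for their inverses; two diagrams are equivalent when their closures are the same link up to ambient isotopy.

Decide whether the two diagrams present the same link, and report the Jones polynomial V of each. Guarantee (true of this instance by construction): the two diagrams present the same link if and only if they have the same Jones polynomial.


equivalent: no
V(D1) = -q^-8 + q^-5 + q^-3  (w -10, c 14, <D> = A^-18 + A^-10 - A^2)
V(D2) = -q^-4 + q^-3 + q^-1  (w -2, c 12, <D> = A^-2 + A^6 - A^10)
why: 2 values of V(q) split the 2 diagrams


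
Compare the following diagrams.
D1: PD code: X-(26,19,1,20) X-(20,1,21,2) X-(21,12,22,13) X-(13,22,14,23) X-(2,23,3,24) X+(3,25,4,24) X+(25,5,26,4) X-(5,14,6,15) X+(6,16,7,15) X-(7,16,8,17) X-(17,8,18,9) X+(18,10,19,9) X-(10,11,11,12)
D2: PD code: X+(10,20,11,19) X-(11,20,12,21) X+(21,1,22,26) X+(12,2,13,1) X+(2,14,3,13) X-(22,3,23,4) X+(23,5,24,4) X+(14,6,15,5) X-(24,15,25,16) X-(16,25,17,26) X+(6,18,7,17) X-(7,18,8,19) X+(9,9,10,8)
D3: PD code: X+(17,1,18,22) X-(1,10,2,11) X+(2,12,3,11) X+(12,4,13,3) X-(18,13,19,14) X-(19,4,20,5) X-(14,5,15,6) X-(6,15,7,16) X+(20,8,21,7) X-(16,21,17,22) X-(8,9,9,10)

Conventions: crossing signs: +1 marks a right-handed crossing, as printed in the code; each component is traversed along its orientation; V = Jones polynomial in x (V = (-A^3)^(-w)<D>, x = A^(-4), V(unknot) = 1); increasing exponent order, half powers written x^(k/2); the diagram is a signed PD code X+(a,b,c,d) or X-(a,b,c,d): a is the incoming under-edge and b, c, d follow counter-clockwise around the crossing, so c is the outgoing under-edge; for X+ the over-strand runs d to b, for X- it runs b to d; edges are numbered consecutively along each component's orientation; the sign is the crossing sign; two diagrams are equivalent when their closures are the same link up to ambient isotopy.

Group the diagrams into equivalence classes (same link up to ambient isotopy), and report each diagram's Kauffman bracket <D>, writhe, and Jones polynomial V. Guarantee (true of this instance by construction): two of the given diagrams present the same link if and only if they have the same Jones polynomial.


equivalence classes: {D1} | {D2} | {D3}
D1 (bracket -A^-11 + A^-7 - 2A^-3 + A - A^5 + A^9; 13 crossings at w = -5): V = -x^-6 + x^-5 - x^-4 + 2x^-3 - x^-2 + x^-1
V(D2) = x + x^3 - x^4  [13 crossings, <D> = A^-7 - A^-3 - A^5, w = +3]
V(D3) = 1  [11 crossings, <D> = -A^-9, w = -3]
key observation: comparing 3 Jones polynomials yields 3 groups


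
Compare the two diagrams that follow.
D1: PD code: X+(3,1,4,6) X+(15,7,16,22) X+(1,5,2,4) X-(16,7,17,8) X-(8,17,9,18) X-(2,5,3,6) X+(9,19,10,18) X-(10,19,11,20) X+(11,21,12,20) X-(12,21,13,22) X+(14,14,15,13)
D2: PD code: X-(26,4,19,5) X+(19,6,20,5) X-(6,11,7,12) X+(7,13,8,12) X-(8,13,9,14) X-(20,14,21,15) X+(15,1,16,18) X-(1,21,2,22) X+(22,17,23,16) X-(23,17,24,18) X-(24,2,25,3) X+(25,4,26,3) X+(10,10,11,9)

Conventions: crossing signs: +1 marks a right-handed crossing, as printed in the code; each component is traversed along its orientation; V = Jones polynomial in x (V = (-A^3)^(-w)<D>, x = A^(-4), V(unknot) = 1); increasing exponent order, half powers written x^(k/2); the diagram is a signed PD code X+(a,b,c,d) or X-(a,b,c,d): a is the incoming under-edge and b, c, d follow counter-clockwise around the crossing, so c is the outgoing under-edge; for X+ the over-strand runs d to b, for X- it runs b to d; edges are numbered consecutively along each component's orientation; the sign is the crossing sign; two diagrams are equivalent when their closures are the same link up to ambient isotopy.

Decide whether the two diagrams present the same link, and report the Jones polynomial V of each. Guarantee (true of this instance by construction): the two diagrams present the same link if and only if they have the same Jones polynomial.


equivalent: no
V(D1) = -x^(-1/2) - x^(1/2)  (w +1, c 11, <D> = A + A^5)
V(D2) = -x^(-5/2) - x^(-1/2)  [13 crossings, <D> = A^-1 + A^7, w = -1]
key observation: 2 classes among 2 diagrams; unequal V(x) rules out equality
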